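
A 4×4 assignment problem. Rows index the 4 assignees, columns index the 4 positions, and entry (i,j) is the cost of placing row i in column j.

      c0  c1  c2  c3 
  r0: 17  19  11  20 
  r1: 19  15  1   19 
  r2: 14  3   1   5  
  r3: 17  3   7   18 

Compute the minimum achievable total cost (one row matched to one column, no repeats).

Minimum assignment cost: 26

optimal assignment: row0→col0 (cost 17), row1→col2 (cost 1), row2→col3 (cost 5), row3→col1 (cost 3)
total = 17 + 1 + 5 + 3 = 26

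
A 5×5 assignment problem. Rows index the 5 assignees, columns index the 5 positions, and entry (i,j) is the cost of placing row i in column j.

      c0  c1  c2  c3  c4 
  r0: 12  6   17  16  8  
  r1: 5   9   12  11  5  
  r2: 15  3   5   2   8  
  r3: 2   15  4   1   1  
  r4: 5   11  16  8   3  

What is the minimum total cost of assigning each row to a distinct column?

Minimum assignment cost: 20

one of 2 optimal assignments: row0→col1 (cost 6), row1→col0 (cost 5), row2→col2 (cost 5), row3→col3 (cost 1), row4→col4 (cost 3)
total = 6 + 5 + 5 + 1 + 3 = 20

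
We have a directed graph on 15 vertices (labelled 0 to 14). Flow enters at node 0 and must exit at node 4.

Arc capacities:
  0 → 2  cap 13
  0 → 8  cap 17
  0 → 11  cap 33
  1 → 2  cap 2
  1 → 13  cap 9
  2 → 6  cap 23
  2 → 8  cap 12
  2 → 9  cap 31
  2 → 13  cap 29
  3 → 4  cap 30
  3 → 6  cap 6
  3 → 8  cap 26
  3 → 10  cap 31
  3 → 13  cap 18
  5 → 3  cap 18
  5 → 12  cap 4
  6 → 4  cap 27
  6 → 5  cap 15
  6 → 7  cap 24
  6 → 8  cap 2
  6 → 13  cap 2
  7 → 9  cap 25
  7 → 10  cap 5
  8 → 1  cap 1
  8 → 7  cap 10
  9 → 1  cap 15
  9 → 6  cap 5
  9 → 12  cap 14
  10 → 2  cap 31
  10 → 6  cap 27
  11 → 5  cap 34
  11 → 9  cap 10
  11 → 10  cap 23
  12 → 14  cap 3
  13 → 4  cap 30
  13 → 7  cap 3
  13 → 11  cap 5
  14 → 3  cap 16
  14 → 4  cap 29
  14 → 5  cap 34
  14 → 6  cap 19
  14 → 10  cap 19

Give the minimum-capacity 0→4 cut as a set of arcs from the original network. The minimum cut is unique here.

Min-cut arcs: {(0,2), (0,11), (8,1), (8,7)} (total capacity 57)

augment #1: 0→2→6→4 push 13
augment #2: 0→8→1→13→4 push 1
augment #3: 0→11→5→3→4 push 18
augment #4: 0→11→9→6→4 push 5
augment #5: 0→11→10→6→4 push 9
augment #6: 0→11→5→12→14→4 push 1
augment #7: 0→8→7→9→1→13→4 push 8
augment #8: 0→8→7→9→12→14→4 push 2
max flow = 57; residual-reachable set from 0 gives S-side
cut edges (S→T): {(0,2), (0,11), (8,1), (8,7)} total cap 57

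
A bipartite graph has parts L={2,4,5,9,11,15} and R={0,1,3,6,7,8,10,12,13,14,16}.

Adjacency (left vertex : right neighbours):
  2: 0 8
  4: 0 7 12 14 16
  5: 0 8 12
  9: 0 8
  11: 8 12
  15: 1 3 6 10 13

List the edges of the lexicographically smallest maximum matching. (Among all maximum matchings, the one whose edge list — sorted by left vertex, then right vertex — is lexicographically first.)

Lex-smallest maximum matching: {(2,0), (4,7), (5,8), (11,12), (15,1)}

|M| = 5 (so the lex-smallest maximum matching has 5 edges)
process left vertices in ascending order; for each, take the smallest-labelled available neighbour that still permits 5 edges overall, or leave it unmatched if none does
lex-smallest matching: {2-0, 4-7, 5-8, 11-12, 15-1}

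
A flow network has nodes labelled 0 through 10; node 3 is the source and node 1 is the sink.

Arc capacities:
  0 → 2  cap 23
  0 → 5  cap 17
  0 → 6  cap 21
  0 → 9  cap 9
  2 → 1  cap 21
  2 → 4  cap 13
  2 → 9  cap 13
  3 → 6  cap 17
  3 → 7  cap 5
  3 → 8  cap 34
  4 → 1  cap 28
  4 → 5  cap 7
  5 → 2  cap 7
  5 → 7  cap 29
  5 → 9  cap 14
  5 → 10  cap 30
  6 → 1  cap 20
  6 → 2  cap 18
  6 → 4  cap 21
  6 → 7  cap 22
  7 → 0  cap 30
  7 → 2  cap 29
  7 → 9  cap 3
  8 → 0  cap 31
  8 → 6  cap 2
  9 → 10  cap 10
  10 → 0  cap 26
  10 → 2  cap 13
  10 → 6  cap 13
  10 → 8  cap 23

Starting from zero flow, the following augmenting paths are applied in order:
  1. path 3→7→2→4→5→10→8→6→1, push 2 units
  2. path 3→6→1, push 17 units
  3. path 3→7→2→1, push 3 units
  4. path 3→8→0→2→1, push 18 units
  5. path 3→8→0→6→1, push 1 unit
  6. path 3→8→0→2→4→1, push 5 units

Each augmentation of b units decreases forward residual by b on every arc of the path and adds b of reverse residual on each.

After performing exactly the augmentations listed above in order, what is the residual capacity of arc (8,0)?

Residual capacity of (8,0): 7

after path 1 (3→7→2→4→5→10→8→6→1, push 2): res(8,0)=31
after path 2 (3→6→1, push 17): res(8,0)=31
after path 3 (3→7→2→1, push 3): res(8,0)=31
after path 4 (3→8→0→2→1, push 18): res(8,0)=13
after path 5 (3→8→0→6→1, push 1): res(8,0)=12
after path 6 (3→8→0→2→4→1, push 5): res(8,0)=7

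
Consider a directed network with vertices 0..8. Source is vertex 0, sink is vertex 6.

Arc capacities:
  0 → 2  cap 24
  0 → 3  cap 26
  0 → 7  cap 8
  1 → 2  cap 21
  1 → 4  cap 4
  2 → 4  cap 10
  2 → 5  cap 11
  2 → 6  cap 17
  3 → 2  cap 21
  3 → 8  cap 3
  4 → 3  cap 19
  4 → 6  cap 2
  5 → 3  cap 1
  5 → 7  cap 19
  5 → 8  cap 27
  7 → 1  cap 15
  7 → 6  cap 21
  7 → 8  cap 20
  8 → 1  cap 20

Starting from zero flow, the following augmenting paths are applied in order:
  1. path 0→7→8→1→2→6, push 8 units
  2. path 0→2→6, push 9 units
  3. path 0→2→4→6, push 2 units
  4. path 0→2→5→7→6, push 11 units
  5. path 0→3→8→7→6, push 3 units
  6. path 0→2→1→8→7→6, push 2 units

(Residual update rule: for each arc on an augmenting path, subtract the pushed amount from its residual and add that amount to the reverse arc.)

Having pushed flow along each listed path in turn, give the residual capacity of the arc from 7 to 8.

after path 1 (0→7→8→1→2→6, push 8): res(7,8)=12
after path 2 (0→2→6, push 9): res(7,8)=12
after path 3 (0→2→4→6, push 2): res(7,8)=12
after path 4 (0→2→5→7→6, push 11): res(7,8)=12
after path 5 (0→3→8→7→6, push 3): res(7,8)=15
after path 6 (0→2→1→8→7→6, push 2): res(7,8)=17

Residual capacity of (7,8): 17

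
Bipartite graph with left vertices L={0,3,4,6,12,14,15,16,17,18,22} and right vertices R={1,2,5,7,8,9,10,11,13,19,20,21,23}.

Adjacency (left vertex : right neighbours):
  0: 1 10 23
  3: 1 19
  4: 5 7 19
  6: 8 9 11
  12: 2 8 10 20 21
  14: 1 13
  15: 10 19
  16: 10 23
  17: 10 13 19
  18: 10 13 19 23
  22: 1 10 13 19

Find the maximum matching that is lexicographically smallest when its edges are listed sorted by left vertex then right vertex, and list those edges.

Lex-smallest maximum matching: {(0,1), (3,19), (4,5), (6,8), (12,2), (14,13), (15,10), (16,23)}

|M| = 8 (so the lex-smallest maximum matching has 8 edges)
process left vertices in ascending order; for each, take the smallest-labelled available neighbour that still permits 8 edges overall, or leave it unmatched if none does
lex-smallest matching: {0-1, 3-19, 4-5, 6-8, 12-2, 14-13, 15-10, 16-23}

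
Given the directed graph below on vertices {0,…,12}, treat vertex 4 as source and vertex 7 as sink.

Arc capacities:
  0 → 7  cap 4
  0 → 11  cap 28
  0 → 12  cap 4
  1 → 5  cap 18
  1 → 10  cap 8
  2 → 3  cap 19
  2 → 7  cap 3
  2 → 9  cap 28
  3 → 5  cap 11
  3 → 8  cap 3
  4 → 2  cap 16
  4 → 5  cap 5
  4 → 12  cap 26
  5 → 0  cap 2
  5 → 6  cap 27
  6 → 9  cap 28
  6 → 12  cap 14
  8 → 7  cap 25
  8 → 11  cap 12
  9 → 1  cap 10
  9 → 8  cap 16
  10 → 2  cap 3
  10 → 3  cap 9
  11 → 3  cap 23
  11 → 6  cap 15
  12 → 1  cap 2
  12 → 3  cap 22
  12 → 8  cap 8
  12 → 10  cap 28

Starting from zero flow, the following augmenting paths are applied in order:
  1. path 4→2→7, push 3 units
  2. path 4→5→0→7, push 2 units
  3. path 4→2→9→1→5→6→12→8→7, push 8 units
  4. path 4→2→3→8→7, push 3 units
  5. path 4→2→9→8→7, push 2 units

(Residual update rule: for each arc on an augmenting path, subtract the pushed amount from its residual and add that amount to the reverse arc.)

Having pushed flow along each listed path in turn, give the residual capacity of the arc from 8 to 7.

after path 1 (4→2→7, push 3): res(8,7)=25
after path 2 (4→5→0→7, push 2): res(8,7)=25
after path 3 (4→2→9→1→5→6→12→8→7, push 8): res(8,7)=17
after path 4 (4→2→3→8→7, push 3): res(8,7)=14
after path 5 (4→2→9→8→7, push 2): res(8,7)=12

Residual capacity of (8,7): 12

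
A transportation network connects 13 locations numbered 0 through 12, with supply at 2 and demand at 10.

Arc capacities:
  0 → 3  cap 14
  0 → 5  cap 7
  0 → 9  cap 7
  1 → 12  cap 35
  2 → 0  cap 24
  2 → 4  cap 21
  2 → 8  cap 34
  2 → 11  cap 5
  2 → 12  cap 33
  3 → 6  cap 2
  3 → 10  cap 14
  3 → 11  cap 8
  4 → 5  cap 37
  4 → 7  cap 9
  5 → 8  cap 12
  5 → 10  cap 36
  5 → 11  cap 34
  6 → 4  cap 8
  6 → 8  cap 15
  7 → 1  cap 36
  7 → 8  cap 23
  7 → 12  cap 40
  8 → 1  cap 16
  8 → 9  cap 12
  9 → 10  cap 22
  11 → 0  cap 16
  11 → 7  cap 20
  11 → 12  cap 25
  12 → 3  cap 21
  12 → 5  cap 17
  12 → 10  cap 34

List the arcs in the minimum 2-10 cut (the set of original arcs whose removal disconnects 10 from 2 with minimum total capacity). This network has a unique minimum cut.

Min-cut arcs: {(0,9), (3,10), (5,10), (8,9), (12,10)} (total capacity 103)

augment #1: 2→12→10 push 33
augment #2: 2→0→3→10 push 14
augment #3: 2→0→5→10 push 7
augment #4: 2→0→9→10 push 3
augment #5: 2→4→5→10 push 21
augment #6: 2→8→9→10 push 12
augment #7: 2→11→12→10 push 1
augment #8: 2→11→0→9→10 push 4
augment #9: 2→8→1→12→5→10 push 8
max flow = 103; residual-reachable set from 2 gives S-side
cut edges (S→T): {(0,9), (3,10), (5,10), (8,9), (12,10)} total cap 103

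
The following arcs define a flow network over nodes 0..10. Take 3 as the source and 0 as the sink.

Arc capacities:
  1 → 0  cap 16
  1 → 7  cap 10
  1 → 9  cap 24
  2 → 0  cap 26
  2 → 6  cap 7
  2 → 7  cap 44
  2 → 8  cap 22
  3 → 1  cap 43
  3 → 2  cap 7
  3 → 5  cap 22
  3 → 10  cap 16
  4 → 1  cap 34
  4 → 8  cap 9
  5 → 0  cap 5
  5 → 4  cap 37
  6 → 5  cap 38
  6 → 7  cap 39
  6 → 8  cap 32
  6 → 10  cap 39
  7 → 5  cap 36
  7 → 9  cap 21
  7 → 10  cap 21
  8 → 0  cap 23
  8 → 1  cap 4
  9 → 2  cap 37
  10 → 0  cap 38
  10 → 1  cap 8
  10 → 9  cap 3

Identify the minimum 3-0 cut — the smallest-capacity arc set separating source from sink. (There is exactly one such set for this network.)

Min-cut arcs: {(1,0), (1,7), (1,9), (3,2), (3,10), (4,8), (5,0)} (total capacity 87)

augment #1: 3→1→0 push 16
augment #2: 3→2→0 push 7
augment #3: 3→5→0 push 5
augment #4: 3→10→0 push 16
augment #5: 3→1→7→10→0 push 10
augment #6: 3→1→9→2→0 push 17
augment #7: 3→5→4→8→0 push 9
augment #8: 3→5→4→1→9→2→0 push 2
augment #9: 3→5→4→1→9→2→8→0 push 5
max flow = 87; residual-reachable set from 3 gives S-side
cut edges (S→T): {(1,0), (1,7), (1,9), (3,2), (3,10), (4,8), (5,0)} total cap 87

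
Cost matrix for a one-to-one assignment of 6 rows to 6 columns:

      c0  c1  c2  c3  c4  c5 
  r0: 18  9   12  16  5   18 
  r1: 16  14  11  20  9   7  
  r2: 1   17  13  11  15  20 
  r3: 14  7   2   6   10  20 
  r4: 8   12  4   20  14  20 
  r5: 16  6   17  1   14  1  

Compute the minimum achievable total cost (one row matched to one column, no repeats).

Minimum assignment cost: 25

optimal assignment: row0→col4 (cost 5), row1→col5 (cost 7), row2→col0 (cost 1), row3→col1 (cost 7), row4→col2 (cost 4), row5→col3 (cost 1)
total = 5 + 7 + 1 + 7 + 4 + 1 = 25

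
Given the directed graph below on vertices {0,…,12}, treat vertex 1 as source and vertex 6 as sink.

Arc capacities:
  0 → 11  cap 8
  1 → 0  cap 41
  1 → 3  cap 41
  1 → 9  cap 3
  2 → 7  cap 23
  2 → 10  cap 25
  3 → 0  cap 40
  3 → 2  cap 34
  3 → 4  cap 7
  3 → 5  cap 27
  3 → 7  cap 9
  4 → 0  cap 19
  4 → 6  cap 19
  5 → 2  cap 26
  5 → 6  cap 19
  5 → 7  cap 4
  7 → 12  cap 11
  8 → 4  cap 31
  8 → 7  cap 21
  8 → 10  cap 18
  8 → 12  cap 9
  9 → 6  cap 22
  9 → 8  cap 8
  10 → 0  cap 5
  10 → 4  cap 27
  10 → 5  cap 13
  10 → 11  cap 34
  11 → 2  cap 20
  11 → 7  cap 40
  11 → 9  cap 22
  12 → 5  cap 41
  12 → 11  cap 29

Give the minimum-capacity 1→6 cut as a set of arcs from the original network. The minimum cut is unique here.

augment #1: 1→9→6 push 3
augment #2: 1→3→4→6 push 7
augment #3: 1→3→5→6 push 19
augment #4: 1→0→11→9→6 push 8
augment #5: 1→3→2→10→4→6 push 12
augment #6: 1→3→2→10→11→9→6 push 3
max flow = 52; residual-reachable set from 1 gives S-side
cut edges (S→T): {(0,11), (1,3), (1,9)} total cap 52

Min-cut arcs: {(0,11), (1,3), (1,9)} (total capacity 52)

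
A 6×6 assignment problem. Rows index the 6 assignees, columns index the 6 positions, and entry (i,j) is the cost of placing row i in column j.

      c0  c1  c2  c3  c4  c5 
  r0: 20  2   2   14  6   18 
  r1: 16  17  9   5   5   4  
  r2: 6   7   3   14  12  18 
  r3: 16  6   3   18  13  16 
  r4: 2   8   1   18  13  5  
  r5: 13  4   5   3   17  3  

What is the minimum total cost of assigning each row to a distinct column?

one of 2 optimal assignments: row0→col1 (cost 2), row1→col4 (cost 5), row2→col0 (cost 6), row3→col2 (cost 3), row4→col5 (cost 5), row5→col3 (cost 3)
total = 2 + 5 + 6 + 3 + 5 + 3 = 24

Minimum assignment cost: 24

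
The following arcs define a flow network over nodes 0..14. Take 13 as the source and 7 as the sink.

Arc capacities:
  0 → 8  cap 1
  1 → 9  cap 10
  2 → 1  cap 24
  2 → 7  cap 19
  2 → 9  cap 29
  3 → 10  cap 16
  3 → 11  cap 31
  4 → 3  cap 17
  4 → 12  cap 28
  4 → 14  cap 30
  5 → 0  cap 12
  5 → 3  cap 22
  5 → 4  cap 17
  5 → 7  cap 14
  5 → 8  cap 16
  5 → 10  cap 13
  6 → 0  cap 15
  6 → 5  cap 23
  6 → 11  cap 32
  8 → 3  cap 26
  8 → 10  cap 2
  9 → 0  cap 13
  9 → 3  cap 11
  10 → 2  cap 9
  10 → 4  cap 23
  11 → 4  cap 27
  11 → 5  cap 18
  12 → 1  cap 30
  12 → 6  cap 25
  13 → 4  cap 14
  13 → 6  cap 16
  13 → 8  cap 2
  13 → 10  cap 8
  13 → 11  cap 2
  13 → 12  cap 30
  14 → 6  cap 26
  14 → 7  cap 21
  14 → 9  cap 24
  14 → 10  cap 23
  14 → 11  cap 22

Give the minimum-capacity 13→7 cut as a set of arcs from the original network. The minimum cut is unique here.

augment #1: 13→4→14→7 push 14
augment #2: 13→6→5→7 push 14
augment #3: 13→10→2→7 push 8
augment #4: 13→8→10→2→7 push 1
augment #5: 13→11→4→14→7 push 2
augment #6: 13→6→5→4→14→7 push 2
augment #7: 13→8→10→4→14→7 push 1
augment #8: 13→12→6→5→4→14→7 push 2
max flow = 44; residual-reachable set from 13 gives S-side
cut edges (S→T): {(5,7), (10,2), (14,7)} total cap 44

Min-cut arcs: {(5,7), (10,2), (14,7)} (total capacity 44)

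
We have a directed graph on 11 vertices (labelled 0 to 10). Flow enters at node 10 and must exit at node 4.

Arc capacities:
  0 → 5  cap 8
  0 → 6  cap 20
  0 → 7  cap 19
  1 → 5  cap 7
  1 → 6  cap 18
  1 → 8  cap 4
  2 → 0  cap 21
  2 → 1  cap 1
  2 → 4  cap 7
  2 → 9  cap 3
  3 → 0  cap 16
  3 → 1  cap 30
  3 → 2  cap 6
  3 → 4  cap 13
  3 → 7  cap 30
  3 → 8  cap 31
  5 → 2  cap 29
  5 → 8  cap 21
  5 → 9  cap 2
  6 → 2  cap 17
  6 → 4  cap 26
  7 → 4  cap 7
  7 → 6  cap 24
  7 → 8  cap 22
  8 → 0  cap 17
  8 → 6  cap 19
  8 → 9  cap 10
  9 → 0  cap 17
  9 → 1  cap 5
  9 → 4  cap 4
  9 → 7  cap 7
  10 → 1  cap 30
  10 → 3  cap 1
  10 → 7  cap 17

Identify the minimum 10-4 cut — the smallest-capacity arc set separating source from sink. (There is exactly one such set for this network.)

Min-cut arcs: {(2,4), (6,4), (7,4), (9,4), (10,3)} (total capacity 45)

augment #1: 10→3→4 push 1
augment #2: 10→7→4 push 7
augment #3: 10→1→6→4 push 18
augment #4: 10→7→6→4 push 8
augment #5: 10→1→5→2→4 push 7
augment #6: 10→1→8→9→4 push 4
max flow = 45; residual-reachable set from 10 gives S-side
cut edges (S→T): {(2,4), (6,4), (7,4), (9,4), (10,3)} total cap 45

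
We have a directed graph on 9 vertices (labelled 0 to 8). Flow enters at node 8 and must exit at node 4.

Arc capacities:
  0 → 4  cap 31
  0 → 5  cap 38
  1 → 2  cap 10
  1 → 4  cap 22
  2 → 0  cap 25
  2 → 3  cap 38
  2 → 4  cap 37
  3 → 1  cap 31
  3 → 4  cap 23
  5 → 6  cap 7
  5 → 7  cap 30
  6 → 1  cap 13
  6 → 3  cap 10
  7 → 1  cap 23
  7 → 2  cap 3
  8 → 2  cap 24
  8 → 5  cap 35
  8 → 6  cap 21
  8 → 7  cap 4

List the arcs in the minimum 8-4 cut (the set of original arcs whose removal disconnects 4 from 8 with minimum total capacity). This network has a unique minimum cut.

Min-cut arcs: {(1,2), (1,4), (6,3), (7,2), (8,2)} (total capacity 69)

augment #1: 8→2→4 push 24
augment #2: 8→6→1→4 push 13
augment #3: 8→6→3→4 push 8
augment #4: 8→7→1→4 push 4
augment #5: 8→5→6→3→4 push 2
augment #6: 8→5→7→1→4 push 5
augment #7: 8→5→7→2→4 push 3
augment #8: 8→5→7→1→2→4 push 10
max flow = 69; residual-reachable set from 8 gives S-side
cut edges (S→T): {(1,2), (1,4), (6,3), (7,2), (8,2)} total cap 69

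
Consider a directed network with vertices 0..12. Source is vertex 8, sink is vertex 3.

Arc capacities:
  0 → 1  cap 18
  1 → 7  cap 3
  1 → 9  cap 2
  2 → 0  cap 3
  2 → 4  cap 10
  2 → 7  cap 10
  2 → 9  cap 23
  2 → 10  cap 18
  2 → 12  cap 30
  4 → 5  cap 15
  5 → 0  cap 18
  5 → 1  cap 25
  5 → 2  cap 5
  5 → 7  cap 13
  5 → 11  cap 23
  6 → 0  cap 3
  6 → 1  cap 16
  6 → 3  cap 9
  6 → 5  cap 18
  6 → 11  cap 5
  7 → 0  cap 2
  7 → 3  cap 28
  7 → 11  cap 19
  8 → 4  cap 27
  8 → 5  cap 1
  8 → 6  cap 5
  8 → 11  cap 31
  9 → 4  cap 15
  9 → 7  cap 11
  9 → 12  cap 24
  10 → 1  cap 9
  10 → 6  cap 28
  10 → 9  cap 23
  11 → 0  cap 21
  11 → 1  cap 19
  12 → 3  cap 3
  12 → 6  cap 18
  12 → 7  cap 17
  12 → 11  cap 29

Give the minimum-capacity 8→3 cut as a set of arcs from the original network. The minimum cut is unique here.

Min-cut arcs: {(1,7), (1,9), (4,5), (8,5), (8,6)} (total capacity 26)

augment #1: 8→6→3 push 5
augment #2: 8→5→7→3 push 1
augment #3: 8→4→5→7→3 push 12
augment #4: 8→11→1→7→3 push 3
augment #5: 8→4→5→2→7→3 push 3
augment #6: 8→11→1→9→7→3 push 2
max flow = 26; residual-reachable set from 8 gives S-side
cut edges (S→T): {(1,7), (1,9), (4,5), (8,5), (8,6)} total cap 26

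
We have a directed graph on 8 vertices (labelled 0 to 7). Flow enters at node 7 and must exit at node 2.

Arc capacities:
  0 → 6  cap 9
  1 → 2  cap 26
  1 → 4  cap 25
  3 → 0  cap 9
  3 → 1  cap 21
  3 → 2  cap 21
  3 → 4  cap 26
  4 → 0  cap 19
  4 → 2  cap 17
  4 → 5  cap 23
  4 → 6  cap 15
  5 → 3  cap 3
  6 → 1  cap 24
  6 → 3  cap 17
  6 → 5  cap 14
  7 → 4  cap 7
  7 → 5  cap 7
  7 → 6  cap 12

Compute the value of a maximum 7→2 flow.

augment #1: 7→4→2 bottleneck 7, total now 7
augment #2: 7→5→3→2 bottleneck 3, total now 10
augment #3: 7→6→1→2 bottleneck 12, total now 22

Maximum flow value: 22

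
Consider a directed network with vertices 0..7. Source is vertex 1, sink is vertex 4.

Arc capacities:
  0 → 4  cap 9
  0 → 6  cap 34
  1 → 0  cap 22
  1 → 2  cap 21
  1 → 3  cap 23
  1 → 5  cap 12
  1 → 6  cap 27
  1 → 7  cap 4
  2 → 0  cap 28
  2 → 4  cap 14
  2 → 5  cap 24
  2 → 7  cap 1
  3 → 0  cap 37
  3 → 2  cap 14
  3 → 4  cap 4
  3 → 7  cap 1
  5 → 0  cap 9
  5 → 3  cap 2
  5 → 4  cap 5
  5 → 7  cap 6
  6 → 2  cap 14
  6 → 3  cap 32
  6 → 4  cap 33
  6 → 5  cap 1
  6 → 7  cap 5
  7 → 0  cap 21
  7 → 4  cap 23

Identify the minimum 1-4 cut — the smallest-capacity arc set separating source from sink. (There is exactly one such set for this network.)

Min-cut arcs: {(0,4), (1,7), (2,4), (2,7), (3,4), (3,7), (5,4), (5,7), (6,4), (6,7)} (total capacity 82)

augment #1: 1→0→4 push 9
augment #2: 1→2→4 push 14
augment #3: 1→3→4 push 4
augment #4: 1→5→4 push 5
augment #5: 1→6→4 push 27
augment #6: 1→7→4 push 4
augment #7: 1→0→6→4 push 6
augment #8: 1→2→7→4 push 1
augment #9: 1→3→7→4 push 1
augment #10: 1→5→7→4 push 6
augment #11: 1→0→6→7→4 push 5
max flow = 82; residual-reachable set from 1 gives S-side
cut edges (S→T): {(0,4), (1,7), (2,4), (2,7), (3,4), (3,7), (5,4), (5,7), (6,4), (6,7)} total cap 82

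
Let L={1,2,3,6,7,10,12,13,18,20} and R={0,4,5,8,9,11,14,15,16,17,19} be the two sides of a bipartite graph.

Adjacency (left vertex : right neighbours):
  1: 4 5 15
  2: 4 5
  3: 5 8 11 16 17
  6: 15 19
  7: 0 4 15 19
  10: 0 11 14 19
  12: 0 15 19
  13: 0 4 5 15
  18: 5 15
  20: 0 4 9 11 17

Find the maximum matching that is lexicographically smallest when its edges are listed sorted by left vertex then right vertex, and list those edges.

|M| = 8 (so the lex-smallest maximum matching has 8 edges)
process left vertices in ascending order; for each, take the smallest-labelled available neighbour that still permits 8 edges overall, or leave it unmatched if none does
lex-smallest matching: {1-4, 2-5, 3-8, 6-15, 7-0, 10-11, 12-19, 20-9}

Lex-smallest maximum matching: {(1,4), (2,5), (3,8), (6,15), (7,0), (10,11), (12,19), (20,9)}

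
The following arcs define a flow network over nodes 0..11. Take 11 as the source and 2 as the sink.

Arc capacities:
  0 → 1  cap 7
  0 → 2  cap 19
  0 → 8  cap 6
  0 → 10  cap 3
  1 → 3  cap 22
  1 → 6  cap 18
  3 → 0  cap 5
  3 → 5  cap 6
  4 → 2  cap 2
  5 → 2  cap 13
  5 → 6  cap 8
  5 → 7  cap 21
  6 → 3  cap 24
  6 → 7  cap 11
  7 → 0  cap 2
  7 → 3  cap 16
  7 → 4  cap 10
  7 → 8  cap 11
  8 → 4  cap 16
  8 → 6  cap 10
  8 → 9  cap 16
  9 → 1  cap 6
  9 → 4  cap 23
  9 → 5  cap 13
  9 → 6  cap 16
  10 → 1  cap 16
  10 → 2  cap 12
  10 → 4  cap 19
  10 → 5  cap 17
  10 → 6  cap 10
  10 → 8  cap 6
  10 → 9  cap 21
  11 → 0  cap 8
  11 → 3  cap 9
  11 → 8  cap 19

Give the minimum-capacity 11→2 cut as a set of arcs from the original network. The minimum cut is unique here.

augment #1: 11→0→2 push 8
augment #2: 11→3→0→2 push 5
augment #3: 11→3→5→2 push 4
augment #4: 11→8→4→2 push 2
augment #5: 11→8→9→5→2 push 9
augment #6: 11→8→6→7→0→2 push 2
max flow = 30; residual-reachable set from 11 gives S-side
cut edges (S→T): {(3,0), (4,2), (5,2), (7,0), (11,0)} total cap 30

Min-cut arcs: {(3,0), (4,2), (5,2), (7,0), (11,0)} (total capacity 30)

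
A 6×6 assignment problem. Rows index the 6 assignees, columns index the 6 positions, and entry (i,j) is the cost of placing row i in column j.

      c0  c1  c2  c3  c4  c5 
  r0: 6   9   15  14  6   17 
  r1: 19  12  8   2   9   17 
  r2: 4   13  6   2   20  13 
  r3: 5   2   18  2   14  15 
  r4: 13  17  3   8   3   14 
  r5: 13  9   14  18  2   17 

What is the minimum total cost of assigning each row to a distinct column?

Minimum assignment cost: 28

optimal assignment: row0→col0 (cost 6), row1→col3 (cost 2), row2→col5 (cost 13), row3→col1 (cost 2), row4→col2 (cost 3), row5→col4 (cost 2)
total = 6 + 2 + 13 + 2 + 3 + 2 = 28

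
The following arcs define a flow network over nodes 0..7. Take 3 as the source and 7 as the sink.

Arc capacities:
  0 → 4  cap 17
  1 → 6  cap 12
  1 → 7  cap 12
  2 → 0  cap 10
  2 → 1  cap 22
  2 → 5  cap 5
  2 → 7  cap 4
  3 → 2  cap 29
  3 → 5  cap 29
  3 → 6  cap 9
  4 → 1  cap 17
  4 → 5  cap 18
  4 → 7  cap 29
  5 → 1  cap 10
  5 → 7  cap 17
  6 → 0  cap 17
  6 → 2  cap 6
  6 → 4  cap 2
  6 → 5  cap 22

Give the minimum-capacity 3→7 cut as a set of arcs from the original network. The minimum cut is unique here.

augment #1: 3→2→7 push 4
augment #2: 3→5→7 push 17
augment #3: 3→2→1→7 push 12
augment #4: 3→6→4→7 push 2
augment #5: 3→2→0→4→7 push 10
augment #6: 3→6→0→4→7 push 7
max flow = 52; residual-reachable set from 3 gives S-side
cut edges (S→T): {(0,4), (1,7), (2,7), (5,7), (6,4)} total cap 52

Min-cut arcs: {(0,4), (1,7), (2,7), (5,7), (6,4)} (total capacity 52)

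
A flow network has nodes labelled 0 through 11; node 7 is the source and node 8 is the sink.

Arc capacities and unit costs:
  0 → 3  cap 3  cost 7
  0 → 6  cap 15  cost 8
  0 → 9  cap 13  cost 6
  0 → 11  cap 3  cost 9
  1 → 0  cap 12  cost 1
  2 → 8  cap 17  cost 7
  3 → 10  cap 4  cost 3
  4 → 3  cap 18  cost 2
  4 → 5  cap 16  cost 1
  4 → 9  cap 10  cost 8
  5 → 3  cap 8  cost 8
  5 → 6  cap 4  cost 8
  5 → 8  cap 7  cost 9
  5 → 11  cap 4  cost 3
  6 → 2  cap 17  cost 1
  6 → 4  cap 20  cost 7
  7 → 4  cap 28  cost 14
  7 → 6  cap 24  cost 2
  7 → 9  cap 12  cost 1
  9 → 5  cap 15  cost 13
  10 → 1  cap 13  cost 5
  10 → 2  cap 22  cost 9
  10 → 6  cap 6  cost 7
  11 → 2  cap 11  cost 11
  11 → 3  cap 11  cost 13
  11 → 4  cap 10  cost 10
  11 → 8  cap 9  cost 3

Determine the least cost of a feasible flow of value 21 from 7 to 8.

shortest-cost path #1: 7→6→2→8 push 17 @ unit cost 10 (adds 170)
shortest-cost path #2: 7→6→4→5→11→8 push 4 @ unit cost 16 (adds 64)
total cost = 234

Minimum cost for 21 units: 234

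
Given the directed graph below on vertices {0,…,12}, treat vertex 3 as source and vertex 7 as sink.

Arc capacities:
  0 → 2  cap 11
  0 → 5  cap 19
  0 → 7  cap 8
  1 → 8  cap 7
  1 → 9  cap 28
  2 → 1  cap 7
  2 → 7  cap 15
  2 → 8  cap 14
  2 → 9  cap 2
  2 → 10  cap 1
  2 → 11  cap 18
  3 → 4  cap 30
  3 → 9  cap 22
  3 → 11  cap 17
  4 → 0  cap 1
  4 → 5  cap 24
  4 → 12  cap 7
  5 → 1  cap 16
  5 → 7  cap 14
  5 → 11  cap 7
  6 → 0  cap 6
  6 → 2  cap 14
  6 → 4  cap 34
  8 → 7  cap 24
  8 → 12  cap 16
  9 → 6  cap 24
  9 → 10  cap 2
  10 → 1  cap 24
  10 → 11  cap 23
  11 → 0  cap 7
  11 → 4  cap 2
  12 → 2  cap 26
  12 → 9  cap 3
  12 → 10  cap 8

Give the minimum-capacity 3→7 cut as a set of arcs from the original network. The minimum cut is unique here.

Min-cut arcs: {(1,8), (4,0), (4,12), (5,7), (6,0), (6,2), (11,0)} (total capacity 56)

augment #1: 3→4→0→7 push 1
augment #2: 3→4→5→7 push 14
augment #3: 3→11→0→7 push 7
augment #4: 3→4→12→2→7 push 7
augment #5: 3→9→6→2→7 push 8
augment #6: 3→4→5→1→8→7 push 7
augment #7: 3→9→6→2→8→7 push 6
augment #8: 3→9→6→0→2→8→7 push 6
max flow = 56; residual-reachable set from 3 gives S-side
cut edges (S→T): {(1,8), (4,0), (4,12), (5,7), (6,0), (6,2), (11,0)} total cap 56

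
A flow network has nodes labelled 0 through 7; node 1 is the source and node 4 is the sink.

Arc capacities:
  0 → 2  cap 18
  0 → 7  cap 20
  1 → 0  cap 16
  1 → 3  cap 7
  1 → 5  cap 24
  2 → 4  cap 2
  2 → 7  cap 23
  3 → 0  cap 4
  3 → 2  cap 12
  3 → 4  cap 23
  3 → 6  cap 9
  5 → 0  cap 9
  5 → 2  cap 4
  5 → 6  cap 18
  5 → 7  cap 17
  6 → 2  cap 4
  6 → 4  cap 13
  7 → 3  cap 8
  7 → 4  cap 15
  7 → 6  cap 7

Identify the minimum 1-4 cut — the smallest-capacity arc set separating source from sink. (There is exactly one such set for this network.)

augment #1: 1→3→4 push 7
augment #2: 1→0→2→4 push 2
augment #3: 1→0→7→4 push 14
augment #4: 1→5→6→4 push 13
augment #5: 1→5→7→4 push 1
augment #6: 1→5→7→3→4 push 8
max flow = 45; residual-reachable set from 1 gives S-side
cut edges (S→T): {(1,3), (2,4), (6,4), (7,3), (7,4)} total cap 45

Min-cut arcs: {(1,3), (2,4), (6,4), (7,3), (7,4)} (total capacity 45)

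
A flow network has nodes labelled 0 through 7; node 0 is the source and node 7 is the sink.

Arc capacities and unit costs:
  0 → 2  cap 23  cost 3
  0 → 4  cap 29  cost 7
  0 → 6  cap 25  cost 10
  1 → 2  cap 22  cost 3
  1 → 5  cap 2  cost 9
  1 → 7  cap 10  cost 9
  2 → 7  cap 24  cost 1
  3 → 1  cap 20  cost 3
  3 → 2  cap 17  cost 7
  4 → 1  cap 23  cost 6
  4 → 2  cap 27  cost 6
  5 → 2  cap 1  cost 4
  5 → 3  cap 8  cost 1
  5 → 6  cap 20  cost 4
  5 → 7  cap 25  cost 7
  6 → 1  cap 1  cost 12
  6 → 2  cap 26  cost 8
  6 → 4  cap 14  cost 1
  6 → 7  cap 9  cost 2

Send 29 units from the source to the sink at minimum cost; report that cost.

Minimum cost for 29 units: 164

shortest-cost path #1: 0→2→7 push 23 @ unit cost 4 (adds 92)
shortest-cost path #2: 0→6→7 push 6 @ unit cost 12 (adds 72)
total cost = 164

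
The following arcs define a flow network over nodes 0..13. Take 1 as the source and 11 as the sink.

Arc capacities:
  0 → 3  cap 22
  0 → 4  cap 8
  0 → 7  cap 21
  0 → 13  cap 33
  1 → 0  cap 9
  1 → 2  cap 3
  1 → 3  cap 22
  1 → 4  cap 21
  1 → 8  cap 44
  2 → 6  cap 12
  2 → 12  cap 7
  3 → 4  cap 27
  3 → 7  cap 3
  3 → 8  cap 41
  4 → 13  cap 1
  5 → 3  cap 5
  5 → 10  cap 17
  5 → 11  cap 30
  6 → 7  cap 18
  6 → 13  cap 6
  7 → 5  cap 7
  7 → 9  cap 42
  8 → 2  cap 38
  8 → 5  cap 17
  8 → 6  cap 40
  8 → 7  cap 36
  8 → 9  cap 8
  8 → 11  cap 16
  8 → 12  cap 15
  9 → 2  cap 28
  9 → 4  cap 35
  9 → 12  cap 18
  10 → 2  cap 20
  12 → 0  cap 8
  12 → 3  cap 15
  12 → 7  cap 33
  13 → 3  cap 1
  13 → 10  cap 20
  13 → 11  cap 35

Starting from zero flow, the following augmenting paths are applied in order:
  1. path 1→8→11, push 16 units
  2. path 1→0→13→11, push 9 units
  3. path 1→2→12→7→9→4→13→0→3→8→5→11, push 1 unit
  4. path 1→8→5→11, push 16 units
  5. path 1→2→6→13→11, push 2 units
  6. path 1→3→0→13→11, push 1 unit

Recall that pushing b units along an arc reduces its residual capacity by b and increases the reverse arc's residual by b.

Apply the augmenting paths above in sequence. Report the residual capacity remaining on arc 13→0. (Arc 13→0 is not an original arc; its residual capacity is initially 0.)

after path 1 (1→8→11, push 16): res(13,0)=0
after path 2 (1→0→13→11, push 9): res(13,0)=9
after path 3 (1→2→12→7→9→4→13→0→3→8→5→11, push 1): res(13,0)=8
after path 4 (1→8→5→11, push 16): res(13,0)=8
after path 5 (1→2→6→13→11, push 2): res(13,0)=8
after path 6 (1→3→0→13→11, push 1): res(13,0)=9

Residual capacity of (13,0): 9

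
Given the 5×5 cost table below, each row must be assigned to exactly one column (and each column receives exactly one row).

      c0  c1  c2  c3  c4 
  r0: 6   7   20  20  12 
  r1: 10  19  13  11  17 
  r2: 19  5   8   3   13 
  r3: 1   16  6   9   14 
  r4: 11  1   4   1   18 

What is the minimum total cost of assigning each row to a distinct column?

Minimum assignment cost: 30

optimal assignment: row0→col4 (cost 12), row1→col2 (cost 13), row2→col3 (cost 3), row3→col0 (cost 1), row4→col1 (cost 1)
total = 12 + 13 + 3 + 1 + 1 = 30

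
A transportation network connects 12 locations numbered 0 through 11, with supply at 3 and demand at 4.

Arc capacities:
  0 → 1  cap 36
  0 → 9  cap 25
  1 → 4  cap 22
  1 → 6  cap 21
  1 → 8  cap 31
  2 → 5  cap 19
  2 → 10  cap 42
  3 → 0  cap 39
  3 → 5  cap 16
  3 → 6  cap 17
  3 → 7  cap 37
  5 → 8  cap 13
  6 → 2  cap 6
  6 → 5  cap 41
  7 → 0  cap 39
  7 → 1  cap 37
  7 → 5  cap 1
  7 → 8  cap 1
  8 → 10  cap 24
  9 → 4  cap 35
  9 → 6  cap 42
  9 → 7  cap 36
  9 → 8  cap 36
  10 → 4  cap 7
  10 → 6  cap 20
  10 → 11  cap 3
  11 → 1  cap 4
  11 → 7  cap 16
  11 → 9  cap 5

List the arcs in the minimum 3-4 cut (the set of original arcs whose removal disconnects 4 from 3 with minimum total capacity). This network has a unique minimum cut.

Min-cut arcs: {(0,9), (1,4), (10,4), (10,11)} (total capacity 57)

augment #1: 3→0→1→4 push 22
augment #2: 3→0→9→4 push 17
augment #3: 3→5→8→10→4 push 7
augment #4: 3→7→0→9→4 push 8
augment #5: 3→5→8→10→11→9→4 push 3
max flow = 57; residual-reachable set from 3 gives S-side
cut edges (S→T): {(0,9), (1,4), (10,4), (10,11)} total cap 57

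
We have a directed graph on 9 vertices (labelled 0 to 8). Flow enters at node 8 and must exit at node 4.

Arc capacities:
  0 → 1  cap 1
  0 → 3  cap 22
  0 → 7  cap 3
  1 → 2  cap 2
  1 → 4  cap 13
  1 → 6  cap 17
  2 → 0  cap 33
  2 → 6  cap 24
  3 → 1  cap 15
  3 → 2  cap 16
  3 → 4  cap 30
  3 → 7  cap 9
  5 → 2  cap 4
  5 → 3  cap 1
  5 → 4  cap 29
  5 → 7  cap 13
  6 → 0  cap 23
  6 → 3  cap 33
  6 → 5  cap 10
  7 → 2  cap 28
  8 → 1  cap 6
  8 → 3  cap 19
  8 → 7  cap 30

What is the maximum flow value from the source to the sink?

Maximum flow value: 53

augment #1: 8→1→4 bottleneck 6, total now 6
augment #2: 8→3→4 bottleneck 19, total now 25
augment #3: 8→7→2→0→1→4 bottleneck 1, total now 26
augment #4: 8→7→2→0→3→4 bottleneck 11, total now 37
augment #5: 8→7→2→6→5→4 bottleneck 10, total now 47
augment #6: 8→7→2→0→3→1→4 bottleneck 6, total now 53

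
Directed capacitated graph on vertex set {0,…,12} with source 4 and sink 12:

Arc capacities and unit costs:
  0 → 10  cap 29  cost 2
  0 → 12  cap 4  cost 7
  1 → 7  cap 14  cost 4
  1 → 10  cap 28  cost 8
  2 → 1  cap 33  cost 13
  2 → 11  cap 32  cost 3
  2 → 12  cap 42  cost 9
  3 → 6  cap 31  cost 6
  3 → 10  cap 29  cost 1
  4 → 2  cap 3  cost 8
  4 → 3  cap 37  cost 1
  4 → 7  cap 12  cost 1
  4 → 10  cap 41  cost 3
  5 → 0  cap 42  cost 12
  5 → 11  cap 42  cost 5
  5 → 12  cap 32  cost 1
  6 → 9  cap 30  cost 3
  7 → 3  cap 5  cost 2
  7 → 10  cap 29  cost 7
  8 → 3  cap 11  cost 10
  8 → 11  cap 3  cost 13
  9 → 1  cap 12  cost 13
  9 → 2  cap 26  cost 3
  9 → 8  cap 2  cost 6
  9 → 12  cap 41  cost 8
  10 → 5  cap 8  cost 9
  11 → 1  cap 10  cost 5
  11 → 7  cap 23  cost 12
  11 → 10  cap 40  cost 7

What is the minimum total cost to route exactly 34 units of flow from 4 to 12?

shortest-cost path #1: 4→3→10→5→12 push 8 @ unit cost 12 (adds 96)
shortest-cost path #2: 4→2→12 push 3 @ unit cost 17 (adds 51)
shortest-cost path #3: 4→3→6→9→12 push 23 @ unit cost 18 (adds 414)
total cost = 561

Minimum cost for 34 units: 561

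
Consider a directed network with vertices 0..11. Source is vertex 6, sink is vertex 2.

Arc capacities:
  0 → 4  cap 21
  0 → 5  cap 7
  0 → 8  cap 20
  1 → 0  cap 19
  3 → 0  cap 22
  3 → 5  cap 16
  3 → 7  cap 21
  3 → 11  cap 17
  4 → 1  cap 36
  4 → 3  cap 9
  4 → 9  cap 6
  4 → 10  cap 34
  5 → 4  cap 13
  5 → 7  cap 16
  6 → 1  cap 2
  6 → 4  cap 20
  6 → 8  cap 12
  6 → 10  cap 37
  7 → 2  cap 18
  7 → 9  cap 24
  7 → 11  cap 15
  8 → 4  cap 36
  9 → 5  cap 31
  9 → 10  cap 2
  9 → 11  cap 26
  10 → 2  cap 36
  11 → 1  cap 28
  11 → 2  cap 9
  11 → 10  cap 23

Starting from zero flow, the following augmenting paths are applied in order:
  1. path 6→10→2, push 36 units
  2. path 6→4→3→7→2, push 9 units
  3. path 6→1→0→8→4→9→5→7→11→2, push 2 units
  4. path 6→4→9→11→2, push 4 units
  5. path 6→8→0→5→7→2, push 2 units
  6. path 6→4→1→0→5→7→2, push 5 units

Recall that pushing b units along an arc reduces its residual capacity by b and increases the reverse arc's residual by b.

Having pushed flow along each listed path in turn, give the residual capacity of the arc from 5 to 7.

after path 1 (6→10→2, push 36): res(5,7)=16
after path 2 (6→4→3→7→2, push 9): res(5,7)=16
after path 3 (6→1→0→8→4→9→5→7→11→2, push 2): res(5,7)=14
after path 4 (6→4→9→11→2, push 4): res(5,7)=14
after path 5 (6→8→0→5→7→2, push 2): res(5,7)=12
after path 6 (6→4→1→0→5→7→2, push 5): res(5,7)=7

Residual capacity of (5,7): 7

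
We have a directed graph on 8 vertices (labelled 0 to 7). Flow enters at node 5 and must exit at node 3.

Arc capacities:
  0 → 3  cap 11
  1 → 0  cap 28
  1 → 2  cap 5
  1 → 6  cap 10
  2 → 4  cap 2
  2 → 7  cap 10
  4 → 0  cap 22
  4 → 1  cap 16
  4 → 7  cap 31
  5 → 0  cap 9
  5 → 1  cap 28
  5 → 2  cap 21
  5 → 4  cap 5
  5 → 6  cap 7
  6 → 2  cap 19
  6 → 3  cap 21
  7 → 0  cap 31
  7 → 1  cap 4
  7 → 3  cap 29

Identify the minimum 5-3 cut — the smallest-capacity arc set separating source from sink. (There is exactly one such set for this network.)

augment #1: 5→0→3 push 9
augment #2: 5→6→3 push 7
augment #3: 5→1→0→3 push 2
augment #4: 5→1→6→3 push 10
augment #5: 5→2→7→3 push 10
augment #6: 5→4→7→3 push 5
augment #7: 5→2→4→7→3 push 2
max flow = 45; residual-reachable set from 5 gives S-side
cut edges (S→T): {(0,3), (1,6), (2,4), (2,7), (5,4), (5,6)} total cap 45

Min-cut arcs: {(0,3), (1,6), (2,4), (2,7), (5,4), (5,6)} (total capacity 45)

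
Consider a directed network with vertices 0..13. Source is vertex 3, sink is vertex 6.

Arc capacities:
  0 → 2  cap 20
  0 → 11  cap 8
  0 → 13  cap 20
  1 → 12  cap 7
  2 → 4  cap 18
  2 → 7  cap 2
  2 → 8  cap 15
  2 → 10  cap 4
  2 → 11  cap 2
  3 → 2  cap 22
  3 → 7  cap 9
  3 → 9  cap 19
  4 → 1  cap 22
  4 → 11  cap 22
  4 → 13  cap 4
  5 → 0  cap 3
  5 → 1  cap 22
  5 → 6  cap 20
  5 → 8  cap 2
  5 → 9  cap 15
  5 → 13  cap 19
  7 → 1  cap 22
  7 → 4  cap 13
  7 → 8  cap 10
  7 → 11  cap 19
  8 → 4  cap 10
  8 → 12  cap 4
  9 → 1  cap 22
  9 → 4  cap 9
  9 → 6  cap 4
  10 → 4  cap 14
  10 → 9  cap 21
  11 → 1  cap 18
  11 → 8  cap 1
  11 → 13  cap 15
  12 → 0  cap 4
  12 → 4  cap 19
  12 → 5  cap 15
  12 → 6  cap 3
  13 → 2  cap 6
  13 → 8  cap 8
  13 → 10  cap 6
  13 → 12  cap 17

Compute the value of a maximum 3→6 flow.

augment #1: 3→9→6 bottleneck 4, total now 4
augment #2: 3→2→8→12→6 bottleneck 3, total now 7
augment #3: 3→2→8→12→5→6 bottleneck 1, total now 8
augment #4: 3→7→1→12→5→6 bottleneck 7, total now 15
augment #5: 3→2→4→13→12→5→6 bottleneck 4, total now 19
augment #6: 3→2→11→13→12→5→6 bottleneck 2, total now 21
augment #7: 3→7→11→13→12→5→6 bottleneck 1, total now 22

Maximum flow value: 22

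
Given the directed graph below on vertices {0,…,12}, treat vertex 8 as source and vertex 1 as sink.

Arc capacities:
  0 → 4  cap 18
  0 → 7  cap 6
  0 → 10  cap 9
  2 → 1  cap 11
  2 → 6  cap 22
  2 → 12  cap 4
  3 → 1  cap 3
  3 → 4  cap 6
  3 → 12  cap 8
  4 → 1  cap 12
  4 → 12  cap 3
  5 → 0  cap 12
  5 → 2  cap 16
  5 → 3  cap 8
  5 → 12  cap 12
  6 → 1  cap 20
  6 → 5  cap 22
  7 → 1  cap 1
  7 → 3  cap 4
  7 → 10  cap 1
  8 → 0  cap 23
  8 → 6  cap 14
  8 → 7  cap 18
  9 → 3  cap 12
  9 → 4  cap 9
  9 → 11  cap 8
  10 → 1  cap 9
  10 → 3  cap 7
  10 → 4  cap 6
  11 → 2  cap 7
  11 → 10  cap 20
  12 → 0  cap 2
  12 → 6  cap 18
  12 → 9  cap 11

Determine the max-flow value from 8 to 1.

augment #1: 8→6→1 bottleneck 14, total now 14
augment #2: 8→7→1 bottleneck 1, total now 15
augment #3: 8→0→4→1 bottleneck 12, total now 27
augment #4: 8→0→10→1 bottleneck 9, total now 36
augment #5: 8→7→3→1 bottleneck 3, total now 39
augment #6: 8→0→4→12→6→1 bottleneck 2, total now 41
augment #7: 8→7→3→12→6→1 bottleneck 1, total now 42
augment #8: 8→7→10→3→12→6→1 bottleneck 1, total now 43

Maximum flow value: 43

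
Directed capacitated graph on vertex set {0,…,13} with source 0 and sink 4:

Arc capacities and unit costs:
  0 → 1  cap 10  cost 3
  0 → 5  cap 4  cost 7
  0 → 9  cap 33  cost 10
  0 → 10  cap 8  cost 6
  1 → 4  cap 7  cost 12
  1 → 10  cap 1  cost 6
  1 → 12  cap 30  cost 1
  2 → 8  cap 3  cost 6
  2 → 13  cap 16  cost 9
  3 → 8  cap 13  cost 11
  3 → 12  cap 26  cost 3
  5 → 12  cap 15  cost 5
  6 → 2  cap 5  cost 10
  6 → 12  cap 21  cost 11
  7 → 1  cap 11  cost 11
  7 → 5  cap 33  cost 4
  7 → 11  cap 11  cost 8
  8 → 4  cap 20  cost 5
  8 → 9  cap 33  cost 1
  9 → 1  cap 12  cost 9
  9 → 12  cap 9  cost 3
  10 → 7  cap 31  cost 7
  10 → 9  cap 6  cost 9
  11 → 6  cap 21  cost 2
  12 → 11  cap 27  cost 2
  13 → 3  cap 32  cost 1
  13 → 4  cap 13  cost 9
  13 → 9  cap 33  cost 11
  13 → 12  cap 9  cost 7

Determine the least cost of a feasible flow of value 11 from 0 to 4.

Minimum cost for 11 units: 236

shortest-cost path #1: 0→1→4 push 7 @ unit cost 15 (adds 105)
shortest-cost path #2: 0→1→12→11→6→2→8→4 push 3 @ unit cost 29 (adds 87)
shortest-cost path #3: 0→5→12→11→6→2→13→4 push 1 @ unit cost 44 (adds 44)
total cost = 236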